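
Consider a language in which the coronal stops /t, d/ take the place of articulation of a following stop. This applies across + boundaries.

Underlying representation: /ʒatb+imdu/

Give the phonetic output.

/t/ before /b/ (labial) → [p]

[ʒapb+imdu]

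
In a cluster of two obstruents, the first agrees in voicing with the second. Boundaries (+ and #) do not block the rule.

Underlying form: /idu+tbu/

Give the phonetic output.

/t/ before /b/ (voiced) → [d]

[idu+dbu]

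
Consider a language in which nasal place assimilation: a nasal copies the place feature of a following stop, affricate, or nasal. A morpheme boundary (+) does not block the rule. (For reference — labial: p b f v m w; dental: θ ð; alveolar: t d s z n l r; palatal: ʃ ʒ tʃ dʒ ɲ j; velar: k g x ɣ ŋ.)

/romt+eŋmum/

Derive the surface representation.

[ront+emmum]

/m/ before /t/ (alveolar) → [n]
/ŋ/ before /m/ (labial) → [m]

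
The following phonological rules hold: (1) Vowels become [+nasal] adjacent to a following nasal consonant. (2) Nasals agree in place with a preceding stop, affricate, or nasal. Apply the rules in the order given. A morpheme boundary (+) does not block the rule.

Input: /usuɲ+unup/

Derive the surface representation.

Rule 1: /u/ before nasal /ɲ/ → [ũ]
Rule 1: /u/ before nasal /n/ → [ũ]
After rule 1: usũɲ+ũnup
Rule 2: no segment meets the rule's conditions; no change.

[usũɲ+ũnup]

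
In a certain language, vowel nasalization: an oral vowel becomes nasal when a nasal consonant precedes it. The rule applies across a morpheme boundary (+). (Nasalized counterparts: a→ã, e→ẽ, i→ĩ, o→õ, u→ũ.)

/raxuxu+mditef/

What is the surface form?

no segment meets the rule's conditions; no change.

[raxuxu+mditef]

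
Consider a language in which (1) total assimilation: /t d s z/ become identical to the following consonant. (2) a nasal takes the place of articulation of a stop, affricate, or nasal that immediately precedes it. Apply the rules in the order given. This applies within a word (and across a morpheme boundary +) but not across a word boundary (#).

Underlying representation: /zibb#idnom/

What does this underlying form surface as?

[zibb#innom]

Rule 1: /d/ before /n/ → [n] (total assimilation)
After rule 1: zibb#innom
Rule 2: no segment meets the rule's conditions; no change.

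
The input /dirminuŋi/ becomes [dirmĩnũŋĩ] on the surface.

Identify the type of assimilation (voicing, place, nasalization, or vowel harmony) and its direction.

nasalization, progressive

/i/→[ĩ] /u/→[ũ] /i/→[ĩ].
Each target copies a feature from the preceding segment, so the direction is progressive.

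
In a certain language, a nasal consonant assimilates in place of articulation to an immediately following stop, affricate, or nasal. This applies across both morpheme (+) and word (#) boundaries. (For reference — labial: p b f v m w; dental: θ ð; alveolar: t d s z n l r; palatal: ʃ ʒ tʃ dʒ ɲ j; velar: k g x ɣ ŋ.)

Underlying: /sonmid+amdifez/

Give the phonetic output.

[sommid+andifez]

/n/ before /m/ (labial) → [m]
/m/ before /d/ (alveolar) → [n]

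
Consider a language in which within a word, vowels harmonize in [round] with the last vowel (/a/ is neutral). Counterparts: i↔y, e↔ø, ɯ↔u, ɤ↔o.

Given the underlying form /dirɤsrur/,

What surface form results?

/i/ harmonizes with /u/ ([+round]) → [y]
/ɤ/ harmonizes with /u/ ([+round]) → [o]

[dyrosrur]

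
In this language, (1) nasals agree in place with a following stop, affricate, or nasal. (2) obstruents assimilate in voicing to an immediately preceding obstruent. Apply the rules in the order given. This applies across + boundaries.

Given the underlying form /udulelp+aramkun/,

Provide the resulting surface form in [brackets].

[udulelp+araŋkun]

Rule 1: /m/ before /k/ (velar) → [ŋ]
After rule 1: udulelp+araŋkun
Rule 2: no segment meets the rule's conditions; no change.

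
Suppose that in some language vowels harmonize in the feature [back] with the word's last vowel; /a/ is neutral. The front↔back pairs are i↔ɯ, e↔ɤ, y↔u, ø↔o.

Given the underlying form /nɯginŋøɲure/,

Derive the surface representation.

[niginŋøɲyre]

/ɯ/ harmonizes with /e/ ([-back]) → [i]
/u/ harmonizes with /e/ ([-back]) → [y]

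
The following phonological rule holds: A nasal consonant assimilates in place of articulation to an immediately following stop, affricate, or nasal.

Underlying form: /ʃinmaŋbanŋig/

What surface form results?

[ʃimmambaŋŋig]

/n/ before /m/ (labial) → [m]
/ŋ/ before /b/ (labial) → [m]
/n/ before /ŋ/ (velar) → [ŋ]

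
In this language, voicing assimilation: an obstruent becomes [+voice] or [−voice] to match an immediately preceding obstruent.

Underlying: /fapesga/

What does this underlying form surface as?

[fapeska]

/g/ after /s/ (voiceless) → [k]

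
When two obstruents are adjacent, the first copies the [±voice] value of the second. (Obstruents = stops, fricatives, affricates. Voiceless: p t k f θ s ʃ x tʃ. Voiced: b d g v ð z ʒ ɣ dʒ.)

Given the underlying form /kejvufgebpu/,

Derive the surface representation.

/f/ before /g/ (voiced) → [v]
/b/ before /p/ (voiceless) → [p]

[kejvuvgeppu]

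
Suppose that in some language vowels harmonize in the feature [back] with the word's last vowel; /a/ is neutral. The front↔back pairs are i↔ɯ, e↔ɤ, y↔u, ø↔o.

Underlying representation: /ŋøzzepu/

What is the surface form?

/ø/ harmonizes with /u/ ([+back]) → [o]
/e/ harmonizes with /u/ ([+back]) → [ɤ]

[ŋozzɤpu]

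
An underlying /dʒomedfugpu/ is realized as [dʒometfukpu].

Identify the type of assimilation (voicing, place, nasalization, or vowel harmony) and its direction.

/d/→[t] /g/→[k].
Each target copies a feature from the following segment, so the direction is regressive.

voicing assimilation, regressive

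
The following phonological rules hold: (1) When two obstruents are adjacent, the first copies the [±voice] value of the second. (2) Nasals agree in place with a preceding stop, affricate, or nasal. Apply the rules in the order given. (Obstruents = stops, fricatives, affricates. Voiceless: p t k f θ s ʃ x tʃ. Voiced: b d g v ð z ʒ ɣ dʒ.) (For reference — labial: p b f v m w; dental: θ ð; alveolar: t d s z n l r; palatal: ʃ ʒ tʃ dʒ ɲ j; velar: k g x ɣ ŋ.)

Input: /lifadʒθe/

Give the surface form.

Rule 1: /dʒ/ before /θ/ (voiceless) → [tʃ]
After rule 1: lifatʃθe
Rule 2: no segment meets the rule's conditions; no change.

[lifatʃθe]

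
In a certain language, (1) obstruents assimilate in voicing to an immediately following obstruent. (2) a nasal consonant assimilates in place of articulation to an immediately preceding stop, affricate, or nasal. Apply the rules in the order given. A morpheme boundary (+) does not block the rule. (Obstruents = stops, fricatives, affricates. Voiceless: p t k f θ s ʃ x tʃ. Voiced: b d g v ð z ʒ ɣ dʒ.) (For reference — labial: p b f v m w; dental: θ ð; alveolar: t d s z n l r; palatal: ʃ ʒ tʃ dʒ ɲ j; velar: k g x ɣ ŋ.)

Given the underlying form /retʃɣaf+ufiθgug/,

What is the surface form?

[redʒɣaf+ufiðgug]

Rule 1: /tʃ/ before /ɣ/ (voiced) → [dʒ]
Rule 1: /θ/ before /g/ (voiced) → [ð]
After rule 1: redʒɣaf+ufiðgug
Rule 2: no segment meets the rule's conditions; no change.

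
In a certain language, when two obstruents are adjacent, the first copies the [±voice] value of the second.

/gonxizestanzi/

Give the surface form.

no segment meets the rule's conditions; no change.

[gonxizestanzi]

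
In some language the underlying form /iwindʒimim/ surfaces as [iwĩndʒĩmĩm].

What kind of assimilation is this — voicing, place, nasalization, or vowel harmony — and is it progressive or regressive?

nasalization, regressive

/i/→[ĩ] /i/→[ĩ] /i/→[ĩ].
Each target copies a feature from the following segment, so the direction is regressive.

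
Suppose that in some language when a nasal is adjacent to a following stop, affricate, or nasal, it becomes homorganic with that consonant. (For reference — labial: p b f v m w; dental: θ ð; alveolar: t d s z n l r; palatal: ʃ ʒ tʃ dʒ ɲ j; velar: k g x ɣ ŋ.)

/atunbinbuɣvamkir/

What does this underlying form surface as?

/n/ before /b/ (labial) → [m]
/n/ before /b/ (labial) → [m]
/m/ before /k/ (velar) → [ŋ]

[atumbimbuɣvaŋkir]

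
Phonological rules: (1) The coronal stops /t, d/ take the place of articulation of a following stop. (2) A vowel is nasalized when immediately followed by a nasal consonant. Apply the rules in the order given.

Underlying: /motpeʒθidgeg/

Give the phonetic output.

[moppeʒθiggeg]

Rule 1: /t/ before /p/ (labial) → [p]
Rule 1: /d/ before /g/ (velar) → [g]
After rule 1: moppeʒθiggeg
Rule 2: no segment meets the rule's conditions; no change.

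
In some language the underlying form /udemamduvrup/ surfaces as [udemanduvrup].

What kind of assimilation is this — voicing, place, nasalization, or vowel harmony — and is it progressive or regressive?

/m/→[n].
Each target copies a feature from the following segment, so the direction is regressive.

place assimilation, regressive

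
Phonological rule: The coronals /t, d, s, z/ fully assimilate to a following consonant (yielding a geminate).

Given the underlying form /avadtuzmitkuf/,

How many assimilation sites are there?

/d/ before /t/ → [t] (total assimilation)
/z/ before /m/ → [m] (total assimilation)
/t/ before /k/ → [k] (total assimilation)
3 segments change.

3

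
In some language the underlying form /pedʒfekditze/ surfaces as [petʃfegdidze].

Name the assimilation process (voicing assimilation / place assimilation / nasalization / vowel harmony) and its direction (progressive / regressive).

/dʒ/→[tʃ] /k/→[g] /t/→[d].
Each target copies a feature from the following segment, so the direction is regressive.

voicing assimilation, regressive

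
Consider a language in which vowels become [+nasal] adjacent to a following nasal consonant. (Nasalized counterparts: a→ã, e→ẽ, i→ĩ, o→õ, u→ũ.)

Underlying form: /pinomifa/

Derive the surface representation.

/i/ before nasal /n/ → [ĩ]
/o/ before nasal /m/ → [õ]

[pĩnõmifa]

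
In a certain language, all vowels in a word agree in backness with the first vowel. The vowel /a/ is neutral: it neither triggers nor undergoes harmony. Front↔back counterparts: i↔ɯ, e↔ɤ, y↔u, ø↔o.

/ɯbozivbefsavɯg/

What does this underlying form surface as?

[ɯbozɯvbɤfsavɯg]

/i/ harmonizes with /ɯ/ ([+back]) → [ɯ]
/e/ harmonizes with /ɯ/ ([+back]) → [ɤ]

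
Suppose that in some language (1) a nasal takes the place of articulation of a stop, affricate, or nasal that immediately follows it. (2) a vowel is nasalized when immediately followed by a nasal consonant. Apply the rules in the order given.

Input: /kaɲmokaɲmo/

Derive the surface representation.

Rule 1: /ɲ/ before /m/ (labial) → [m]
Rule 1: /ɲ/ before /m/ (labial) → [m]
After rule 1: kammokammo
Rule 2: /a/ before nasal /m/ → [ã]
Rule 2: /a/ before nasal /m/ → [ã]

[kãmmokãmmo]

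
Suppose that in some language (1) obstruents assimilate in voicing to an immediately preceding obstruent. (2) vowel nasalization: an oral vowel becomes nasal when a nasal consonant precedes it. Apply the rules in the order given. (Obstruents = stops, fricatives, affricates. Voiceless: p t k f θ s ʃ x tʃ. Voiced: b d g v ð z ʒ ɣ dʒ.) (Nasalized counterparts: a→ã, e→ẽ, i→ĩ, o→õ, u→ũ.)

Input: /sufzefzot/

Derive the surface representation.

[sufsefsot]

Rule 1: /z/ after /f/ (voiceless) → [s]
Rule 1: /z/ after /f/ (voiceless) → [s]
After rule 1: sufsefsot
Rule 2: no segment meets the rule's conditions; no change.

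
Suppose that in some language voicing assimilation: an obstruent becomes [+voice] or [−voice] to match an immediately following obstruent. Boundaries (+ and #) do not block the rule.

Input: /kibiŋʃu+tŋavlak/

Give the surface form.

[kibiŋʃu+tŋavlak]

no segment meets the rule's conditions; no change.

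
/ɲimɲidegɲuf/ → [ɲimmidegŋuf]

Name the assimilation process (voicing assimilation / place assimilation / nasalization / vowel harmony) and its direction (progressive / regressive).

/ɲ/→[m] /ɲ/→[ŋ].
Each target copies a feature from the preceding segment, so the direction is progressive.

place assimilation, progressive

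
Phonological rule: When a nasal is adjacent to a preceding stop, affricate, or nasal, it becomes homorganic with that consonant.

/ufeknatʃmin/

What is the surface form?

/n/ after /k/ (velar) → [ŋ]
/m/ after /tʃ/ (palatal) → [ɲ]

[ufekŋatʃɲin]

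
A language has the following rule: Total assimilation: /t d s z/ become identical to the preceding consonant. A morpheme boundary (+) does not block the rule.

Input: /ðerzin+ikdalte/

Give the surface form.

/z/ after /r/ → [r] (total assimilation)
/d/ after /k/ → [k] (total assimilation)
/t/ after /l/ → [l] (total assimilation)

[ðerrin+ikkalle]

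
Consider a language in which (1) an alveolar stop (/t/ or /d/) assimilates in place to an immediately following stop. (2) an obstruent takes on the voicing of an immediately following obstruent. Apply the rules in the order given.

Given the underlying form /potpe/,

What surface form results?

Rule 1: /t/ before /p/ (labial) → [p]
After rule 1: poppe
Rule 2: no segment meets the rule's conditions; no change.

[poppe]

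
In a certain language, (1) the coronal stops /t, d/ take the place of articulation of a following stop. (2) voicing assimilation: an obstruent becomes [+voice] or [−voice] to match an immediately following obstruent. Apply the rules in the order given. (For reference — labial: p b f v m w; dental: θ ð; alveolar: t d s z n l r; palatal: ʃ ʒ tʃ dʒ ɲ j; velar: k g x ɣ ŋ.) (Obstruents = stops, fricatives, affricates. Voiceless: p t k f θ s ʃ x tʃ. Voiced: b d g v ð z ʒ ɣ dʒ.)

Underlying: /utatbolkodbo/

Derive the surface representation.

Rule 1: /t/ before /b/ (labial) → [p]
Rule 1: /d/ before /b/ (labial) → [b]
After rule 1: utapbolkobbo
Rule 2: /p/ before /b/ (voiced) → [b]

[utabbolkobbo]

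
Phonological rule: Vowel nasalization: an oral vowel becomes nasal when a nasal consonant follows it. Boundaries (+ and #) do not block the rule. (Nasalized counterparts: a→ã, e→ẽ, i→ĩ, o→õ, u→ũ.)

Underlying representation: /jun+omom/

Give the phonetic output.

[jũn+õmõm]

/u/ before nasal /n/ → [ũ]
/o/ before nasal /m/ → [õ]
/o/ before nasal /m/ → [õ]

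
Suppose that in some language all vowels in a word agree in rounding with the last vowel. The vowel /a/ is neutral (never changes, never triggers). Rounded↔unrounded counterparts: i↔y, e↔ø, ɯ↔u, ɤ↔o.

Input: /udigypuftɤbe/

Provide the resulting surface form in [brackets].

[ɯdigipɯftɤbe]

/u/ harmonizes with /e/ ([-round]) → [ɯ]
/y/ harmonizes with /e/ ([-round]) → [i]
/u/ harmonizes with /e/ ([-round]) → [ɯ]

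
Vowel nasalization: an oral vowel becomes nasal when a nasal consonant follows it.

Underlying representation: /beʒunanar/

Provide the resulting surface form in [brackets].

[beʒũnãnar]

/u/ before nasal /n/ → [ũ]
/a/ before nasal /n/ → [ã]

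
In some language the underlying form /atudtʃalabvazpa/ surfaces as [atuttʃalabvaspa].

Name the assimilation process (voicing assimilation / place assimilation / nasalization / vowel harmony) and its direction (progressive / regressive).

/d/→[t] /z/→[s].
Each target copies a feature from the following segment, so the direction is regressive.

voicing assimilation, regressive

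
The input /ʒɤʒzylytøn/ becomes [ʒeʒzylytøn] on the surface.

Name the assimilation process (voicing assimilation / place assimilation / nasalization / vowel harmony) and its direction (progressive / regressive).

vowel harmony, regressive

/ɤ/→[e].
Vowels agree with the last vowel, so the harmony is regressive.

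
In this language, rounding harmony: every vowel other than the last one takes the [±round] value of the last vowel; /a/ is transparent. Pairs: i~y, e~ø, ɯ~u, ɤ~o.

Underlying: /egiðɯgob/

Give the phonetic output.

[øgyðugob]

/e/ harmonizes with /o/ ([+round]) → [ø]
/i/ harmonizes with /o/ ([+round]) → [y]
/ɯ/ harmonizes with /o/ ([+round]) → [u]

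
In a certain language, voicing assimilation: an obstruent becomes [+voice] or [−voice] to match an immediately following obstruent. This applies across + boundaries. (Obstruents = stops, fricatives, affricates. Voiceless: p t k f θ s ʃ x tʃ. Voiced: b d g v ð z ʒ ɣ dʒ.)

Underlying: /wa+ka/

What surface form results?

[wa+ka]

no segment meets the rule's conditions; no change.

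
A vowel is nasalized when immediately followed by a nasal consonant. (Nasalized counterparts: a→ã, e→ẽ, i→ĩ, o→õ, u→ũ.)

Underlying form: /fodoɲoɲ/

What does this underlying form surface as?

[fodõɲõɲ]

/o/ before nasal /ɲ/ → [õ]
/o/ before nasal /ɲ/ → [õ]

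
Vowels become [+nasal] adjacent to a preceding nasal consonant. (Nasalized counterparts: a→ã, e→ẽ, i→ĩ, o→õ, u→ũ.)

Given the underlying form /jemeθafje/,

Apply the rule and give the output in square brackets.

[jemẽθafje]

/e/ after nasal /m/ → [ẽ]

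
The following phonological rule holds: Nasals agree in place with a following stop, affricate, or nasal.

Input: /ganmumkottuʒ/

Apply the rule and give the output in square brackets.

/n/ before /m/ (labial) → [m]
/m/ before /k/ (velar) → [ŋ]

[gammuŋkottuʒ]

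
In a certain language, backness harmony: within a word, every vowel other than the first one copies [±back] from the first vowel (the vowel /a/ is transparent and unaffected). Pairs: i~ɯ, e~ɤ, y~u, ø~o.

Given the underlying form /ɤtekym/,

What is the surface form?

[ɤtɤkum]

/e/ harmonizes with /ɤ/ ([+back]) → [ɤ]
/y/ harmonizes with /ɤ/ ([+back]) → [u]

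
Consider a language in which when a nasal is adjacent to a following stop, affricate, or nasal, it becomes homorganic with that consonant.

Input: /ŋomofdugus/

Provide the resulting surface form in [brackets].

no segment meets the rule's conditions; no change.

[ŋomofdugus]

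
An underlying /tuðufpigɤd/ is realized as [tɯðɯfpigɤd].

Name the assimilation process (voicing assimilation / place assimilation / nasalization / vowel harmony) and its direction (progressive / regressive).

vowel harmony, regressive

/u/→[ɯ] /u/→[ɯ].
Vowels agree with the last vowel, so the harmony is regressive.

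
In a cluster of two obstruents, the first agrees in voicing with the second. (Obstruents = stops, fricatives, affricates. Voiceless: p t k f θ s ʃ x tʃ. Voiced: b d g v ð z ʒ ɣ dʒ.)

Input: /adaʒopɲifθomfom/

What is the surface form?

[adaʒopɲifθomfom]

no segment meets the rule's conditions; no change.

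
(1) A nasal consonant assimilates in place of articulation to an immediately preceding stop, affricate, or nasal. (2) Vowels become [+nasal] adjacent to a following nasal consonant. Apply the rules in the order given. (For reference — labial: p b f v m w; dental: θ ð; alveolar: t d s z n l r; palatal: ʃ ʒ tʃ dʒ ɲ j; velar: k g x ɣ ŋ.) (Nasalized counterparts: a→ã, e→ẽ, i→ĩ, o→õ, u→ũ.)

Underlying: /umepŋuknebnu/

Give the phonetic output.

[ũmepmukŋebmu]

Rule 1: /ŋ/ after /p/ (labial) → [m]
Rule 1: /n/ after /k/ (velar) → [ŋ]
Rule 1: /n/ after /b/ (labial) → [m]
After rule 1: umepmukŋebmu
Rule 2: /u/ before nasal /m/ → [ũ]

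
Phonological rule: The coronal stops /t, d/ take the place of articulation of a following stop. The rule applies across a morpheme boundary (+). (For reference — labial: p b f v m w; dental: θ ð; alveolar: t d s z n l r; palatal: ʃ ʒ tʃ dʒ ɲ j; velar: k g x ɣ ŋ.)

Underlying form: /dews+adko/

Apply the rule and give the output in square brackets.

/d/ before /k/ (velar) → [g]

[dews+agko]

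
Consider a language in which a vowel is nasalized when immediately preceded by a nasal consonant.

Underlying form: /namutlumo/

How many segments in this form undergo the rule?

/a/ after nasal /n/ → [ã]
/u/ after nasal /m/ → [ũ]
/o/ after nasal /m/ → [õ]
3 segments change.

3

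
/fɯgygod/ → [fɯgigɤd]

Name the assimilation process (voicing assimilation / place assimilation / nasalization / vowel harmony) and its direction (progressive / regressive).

vowel harmony, progressive

/y/→[i] /o/→[ɤ].
Vowels agree with the first vowel, so the harmony is progressive.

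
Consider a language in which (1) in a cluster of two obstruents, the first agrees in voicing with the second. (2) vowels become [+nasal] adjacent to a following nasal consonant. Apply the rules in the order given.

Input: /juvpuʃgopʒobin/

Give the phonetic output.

[jufpuʒgobʒobĩn]

Rule 1: /v/ before /p/ (voiceless) → [f]
Rule 1: /ʃ/ before /g/ (voiced) → [ʒ]
Rule 1: /p/ before /ʒ/ (voiced) → [b]
After rule 1: jufpuʒgobʒobin
Rule 2: /i/ before nasal /n/ → [ĩ]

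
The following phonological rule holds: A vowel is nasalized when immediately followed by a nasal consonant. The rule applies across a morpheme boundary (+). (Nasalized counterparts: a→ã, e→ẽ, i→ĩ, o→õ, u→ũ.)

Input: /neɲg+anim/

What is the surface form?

/e/ before nasal /ɲ/ → [ẽ]
/a/ before nasal /n/ → [ã]
/i/ before nasal /m/ → [ĩ]

[nẽɲg+ãnĩm]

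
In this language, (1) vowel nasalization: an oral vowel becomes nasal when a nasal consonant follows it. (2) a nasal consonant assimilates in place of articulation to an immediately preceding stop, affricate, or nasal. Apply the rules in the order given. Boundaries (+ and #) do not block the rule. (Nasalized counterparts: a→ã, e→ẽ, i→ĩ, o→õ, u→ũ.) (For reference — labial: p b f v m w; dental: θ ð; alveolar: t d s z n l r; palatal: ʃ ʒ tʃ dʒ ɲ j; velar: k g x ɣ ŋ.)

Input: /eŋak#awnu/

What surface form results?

Rule 1: /e/ before nasal /ŋ/ → [ẽ]
After rule 1: ẽŋak#awnu
Rule 2: no segment meets the rule's conditions; no change.

[ẽŋak#awnu]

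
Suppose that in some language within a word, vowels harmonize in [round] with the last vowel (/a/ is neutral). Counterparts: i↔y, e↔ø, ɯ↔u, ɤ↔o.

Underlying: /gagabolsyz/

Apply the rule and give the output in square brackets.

[gagabolsyz]

no segment meets the rule's conditions; no change.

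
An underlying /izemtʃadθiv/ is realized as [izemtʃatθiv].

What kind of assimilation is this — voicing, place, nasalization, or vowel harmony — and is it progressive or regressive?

voicing assimilation, regressive

/d/→[t].
Each target copies a feature from the following segment, so the direction is regressive.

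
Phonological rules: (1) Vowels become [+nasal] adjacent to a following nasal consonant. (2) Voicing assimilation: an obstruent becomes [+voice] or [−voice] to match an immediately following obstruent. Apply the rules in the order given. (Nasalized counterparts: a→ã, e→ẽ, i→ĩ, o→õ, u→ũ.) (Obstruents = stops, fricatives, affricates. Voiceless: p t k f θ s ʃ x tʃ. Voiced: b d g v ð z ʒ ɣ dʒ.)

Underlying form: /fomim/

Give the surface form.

Rule 1: /o/ before nasal /m/ → [õ]
Rule 1: /i/ before nasal /m/ → [ĩ]
After rule 1: fõmĩm
Rule 2: no segment meets the rule's conditions; no change.

[fõmĩm]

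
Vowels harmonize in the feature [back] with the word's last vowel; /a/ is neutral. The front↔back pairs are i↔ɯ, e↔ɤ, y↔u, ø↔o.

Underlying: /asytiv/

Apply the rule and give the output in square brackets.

[asytiv]

no segment meets the rule's conditions; no change.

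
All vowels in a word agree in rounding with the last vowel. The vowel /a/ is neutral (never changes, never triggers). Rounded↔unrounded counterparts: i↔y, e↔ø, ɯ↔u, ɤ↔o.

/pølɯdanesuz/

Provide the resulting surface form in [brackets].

/ɯ/ harmonizes with /u/ ([+round]) → [u]
/e/ harmonizes with /u/ ([+round]) → [ø]

[pøludanøsuz]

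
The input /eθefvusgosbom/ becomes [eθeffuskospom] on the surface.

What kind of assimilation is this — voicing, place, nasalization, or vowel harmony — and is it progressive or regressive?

voicing assimilation, progressive

/v/→[f] /g/→[k] /b/→[p].
Each target copies a feature from the preceding segment, so the direction is progressive.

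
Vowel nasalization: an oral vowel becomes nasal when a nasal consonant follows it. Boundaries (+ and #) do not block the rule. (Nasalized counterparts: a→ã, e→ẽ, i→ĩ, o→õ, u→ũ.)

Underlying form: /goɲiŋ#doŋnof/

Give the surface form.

/o/ before nasal /ɲ/ → [õ]
/i/ before nasal /ŋ/ → [ĩ]
/o/ before nasal /ŋ/ → [õ]

[gõɲĩŋ#dõŋnof]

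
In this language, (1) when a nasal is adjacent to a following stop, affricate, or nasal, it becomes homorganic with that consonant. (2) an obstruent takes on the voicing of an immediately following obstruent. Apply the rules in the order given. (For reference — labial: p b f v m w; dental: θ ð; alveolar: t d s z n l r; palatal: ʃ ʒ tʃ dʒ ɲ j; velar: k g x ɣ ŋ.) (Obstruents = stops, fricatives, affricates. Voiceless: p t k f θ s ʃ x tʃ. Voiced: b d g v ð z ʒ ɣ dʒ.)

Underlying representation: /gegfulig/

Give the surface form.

[gekfulig]

Rule 1: no segment meets the rule's conditions; no change.
After rule 1: gegfulig
Rule 2: /g/ before /f/ (voiceless) → [k]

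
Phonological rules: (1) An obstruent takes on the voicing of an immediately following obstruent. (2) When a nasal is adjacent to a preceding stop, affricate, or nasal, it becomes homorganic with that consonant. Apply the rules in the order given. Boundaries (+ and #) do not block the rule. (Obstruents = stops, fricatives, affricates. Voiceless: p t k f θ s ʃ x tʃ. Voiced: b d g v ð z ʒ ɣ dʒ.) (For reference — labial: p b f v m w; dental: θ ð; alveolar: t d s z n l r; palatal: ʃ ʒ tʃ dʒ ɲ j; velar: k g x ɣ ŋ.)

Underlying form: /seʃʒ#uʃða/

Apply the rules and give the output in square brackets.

Rule 1: /ʃ/ before /ʒ/ (voiced) → [ʒ]
Rule 1: /ʃ/ before /ð/ (voiced) → [ʒ]
After rule 1: seʒʒ#uʒða
Rule 2: no segment meets the rule's conditions; no change.

[seʒʒ#uʒða]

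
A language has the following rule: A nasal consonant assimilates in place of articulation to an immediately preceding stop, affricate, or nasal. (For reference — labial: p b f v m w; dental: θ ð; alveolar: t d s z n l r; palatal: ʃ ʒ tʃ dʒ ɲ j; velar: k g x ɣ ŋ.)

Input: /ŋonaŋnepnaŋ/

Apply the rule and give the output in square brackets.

[ŋonaŋŋepmaŋ]

/n/ after /ŋ/ (velar) → [ŋ]
/n/ after /p/ (labial) → [m]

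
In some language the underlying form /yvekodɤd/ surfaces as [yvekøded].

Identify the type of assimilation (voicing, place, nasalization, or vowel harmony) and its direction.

/o/→[ø] /ɤ/→[e].
Vowels agree with the first vowel, so the harmony is progressive.

vowel harmony, progressive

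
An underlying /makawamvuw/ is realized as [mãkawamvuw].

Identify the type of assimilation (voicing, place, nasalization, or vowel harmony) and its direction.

/a/→[ã].
Each target copies a feature from the preceding segment, so the direction is progressive.

nasalization, progressive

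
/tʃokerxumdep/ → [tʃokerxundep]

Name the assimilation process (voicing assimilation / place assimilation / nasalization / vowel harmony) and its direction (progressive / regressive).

place assimilation, regressive

/m/→[n].
Each target copies a feature from the following segment, so the direction is regressive.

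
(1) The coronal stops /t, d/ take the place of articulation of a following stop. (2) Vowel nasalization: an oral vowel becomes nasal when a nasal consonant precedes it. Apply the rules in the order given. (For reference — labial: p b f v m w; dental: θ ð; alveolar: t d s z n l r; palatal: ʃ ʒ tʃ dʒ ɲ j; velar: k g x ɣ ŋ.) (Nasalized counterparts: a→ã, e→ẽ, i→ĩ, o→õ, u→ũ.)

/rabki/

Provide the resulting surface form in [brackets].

[rabki]

Rule 1: no segment meets the rule's conditions; no change.
After rule 1: rabki
Rule 2: no segment meets the rule's conditions; no change.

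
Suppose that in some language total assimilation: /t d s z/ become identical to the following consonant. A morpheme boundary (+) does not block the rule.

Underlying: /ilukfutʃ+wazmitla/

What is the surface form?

[ilukfutʃ+wammilla]

/z/ before /m/ → [m] (total assimilation)
/t/ before /l/ → [l] (total assimilation)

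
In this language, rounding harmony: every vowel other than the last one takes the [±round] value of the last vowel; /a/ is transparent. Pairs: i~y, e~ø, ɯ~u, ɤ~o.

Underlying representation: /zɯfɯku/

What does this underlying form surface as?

/ɯ/ harmonizes with /u/ ([+round]) → [u]
/ɯ/ harmonizes with /u/ ([+round]) → [u]

[zufuku]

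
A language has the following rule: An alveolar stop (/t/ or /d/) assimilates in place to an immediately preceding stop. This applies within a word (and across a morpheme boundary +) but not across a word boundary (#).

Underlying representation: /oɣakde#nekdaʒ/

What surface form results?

/d/ after /k/ (velar) → [g]
/d/ after /k/ (velar) → [g]

[oɣakge#nekgaʒ]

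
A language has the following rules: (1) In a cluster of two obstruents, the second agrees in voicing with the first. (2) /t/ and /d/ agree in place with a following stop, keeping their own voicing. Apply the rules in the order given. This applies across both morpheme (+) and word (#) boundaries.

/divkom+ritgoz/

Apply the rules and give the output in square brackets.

Rule 1: /k/ after /v/ (voiced) → [g]
Rule 1: /g/ after /t/ (voiceless) → [k]
After rule 1: divgom+ritkoz
Rule 2: /t/ before /k/ (velar) → [k]

[divgom+rikkoz]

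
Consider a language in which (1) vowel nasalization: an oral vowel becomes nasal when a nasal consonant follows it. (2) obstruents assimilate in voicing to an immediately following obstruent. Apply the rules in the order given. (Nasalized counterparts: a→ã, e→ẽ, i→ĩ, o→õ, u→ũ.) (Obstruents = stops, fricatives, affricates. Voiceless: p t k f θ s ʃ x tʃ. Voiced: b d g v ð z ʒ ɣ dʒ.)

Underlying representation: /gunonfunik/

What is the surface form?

Rule 1: /u/ before nasal /n/ → [ũ]
Rule 1: /o/ before nasal /n/ → [õ]
Rule 1: /u/ before nasal /n/ → [ũ]
After rule 1: gũnõnfũnik
Rule 2: no segment meets the rule's conditions; no change.

[gũnõnfũnik]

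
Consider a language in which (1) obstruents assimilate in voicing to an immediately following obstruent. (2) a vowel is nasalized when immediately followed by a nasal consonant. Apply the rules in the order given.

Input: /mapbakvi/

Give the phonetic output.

Rule 1: /p/ before /b/ (voiced) → [b]
Rule 1: /k/ before /v/ (voiced) → [g]
After rule 1: mabbagvi
Rule 2: no segment meets the rule's conditions; no change.

[mabbagvi]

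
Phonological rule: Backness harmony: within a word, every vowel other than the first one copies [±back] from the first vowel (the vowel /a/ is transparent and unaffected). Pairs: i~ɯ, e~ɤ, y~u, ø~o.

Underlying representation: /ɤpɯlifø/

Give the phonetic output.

/i/ harmonizes with /ɤ/ ([+back]) → [ɯ]
/ø/ harmonizes with /ɤ/ ([+back]) → [o]

[ɤpɯlɯfo]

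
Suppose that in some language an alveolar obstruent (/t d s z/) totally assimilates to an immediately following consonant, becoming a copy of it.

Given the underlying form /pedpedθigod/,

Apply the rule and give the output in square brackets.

/d/ before /p/ → [p] (total assimilation)
/d/ before /θ/ → [θ] (total assimilation)

[peppeθθigod]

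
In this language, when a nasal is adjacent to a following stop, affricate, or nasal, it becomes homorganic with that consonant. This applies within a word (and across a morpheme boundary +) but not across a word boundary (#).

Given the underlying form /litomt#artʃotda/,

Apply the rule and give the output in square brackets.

/m/ before /t/ (alveolar) → [n]

[litont#artʃotda]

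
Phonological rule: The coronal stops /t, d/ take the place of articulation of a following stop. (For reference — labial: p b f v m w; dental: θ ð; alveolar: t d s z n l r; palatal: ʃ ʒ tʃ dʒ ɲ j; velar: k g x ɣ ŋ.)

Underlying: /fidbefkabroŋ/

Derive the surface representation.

[fibbefkabroŋ]

/d/ before /b/ (labial) → [b]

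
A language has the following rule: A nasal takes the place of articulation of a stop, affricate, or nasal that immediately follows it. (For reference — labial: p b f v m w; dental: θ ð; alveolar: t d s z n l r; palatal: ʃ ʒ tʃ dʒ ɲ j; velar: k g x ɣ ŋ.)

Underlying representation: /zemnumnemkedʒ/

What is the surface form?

/m/ before /n/ (alveolar) → [n]
/m/ before /n/ (alveolar) → [n]
/m/ before /k/ (velar) → [ŋ]

[zennunneŋkedʒ]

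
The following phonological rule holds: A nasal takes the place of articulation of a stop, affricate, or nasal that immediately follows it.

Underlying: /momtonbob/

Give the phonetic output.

[montombob]

/m/ before /t/ (alveolar) → [n]
/n/ before /b/ (labial) → [m]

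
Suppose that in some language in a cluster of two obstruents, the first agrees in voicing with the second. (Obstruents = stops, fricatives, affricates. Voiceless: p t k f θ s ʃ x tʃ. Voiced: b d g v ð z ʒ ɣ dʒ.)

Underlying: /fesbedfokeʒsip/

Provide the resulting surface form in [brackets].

[fezbetfokeʃsip]

/s/ before /b/ (voiced) → [z]
/d/ before /f/ (voiceless) → [t]
/ʒ/ before /s/ (voiceless) → [ʃ]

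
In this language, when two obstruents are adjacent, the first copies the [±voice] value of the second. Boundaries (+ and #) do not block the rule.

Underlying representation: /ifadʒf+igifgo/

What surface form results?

/dʒ/ before /f/ (voiceless) → [tʃ]
/f/ before /g/ (voiced) → [v]

[ifatʃf+igivgo]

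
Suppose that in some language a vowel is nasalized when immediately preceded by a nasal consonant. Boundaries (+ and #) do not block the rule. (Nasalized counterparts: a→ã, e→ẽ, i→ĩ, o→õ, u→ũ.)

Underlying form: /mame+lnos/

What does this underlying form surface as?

/a/ after nasal /m/ → [ã]
/e/ after nasal /m/ → [ẽ]
/o/ after nasal /n/ → [õ]

[mãmẽ+lnõs]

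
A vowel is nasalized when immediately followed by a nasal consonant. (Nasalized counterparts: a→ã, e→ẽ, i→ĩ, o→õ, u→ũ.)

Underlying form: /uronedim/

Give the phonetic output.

/o/ before nasal /n/ → [õ]
/i/ before nasal /m/ → [ĩ]

[urõnedĩm]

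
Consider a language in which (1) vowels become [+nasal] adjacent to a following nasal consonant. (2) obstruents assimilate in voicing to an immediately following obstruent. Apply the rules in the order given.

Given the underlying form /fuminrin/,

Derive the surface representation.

Rule 1: /u/ before nasal /m/ → [ũ]
Rule 1: /i/ before nasal /n/ → [ĩ]
Rule 1: /i/ before nasal /n/ → [ĩ]
After rule 1: fũmĩnrĩn
Rule 2: no segment meets the rule's conditions; no change.

[fũmĩnrĩn]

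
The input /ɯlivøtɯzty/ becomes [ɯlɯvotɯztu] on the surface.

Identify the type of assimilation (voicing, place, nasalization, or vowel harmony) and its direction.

/i/→[ɯ] /ø/→[o] /y/→[u].
Vowels agree with the first vowel, so the harmony is progressive.

vowel harmony, progressive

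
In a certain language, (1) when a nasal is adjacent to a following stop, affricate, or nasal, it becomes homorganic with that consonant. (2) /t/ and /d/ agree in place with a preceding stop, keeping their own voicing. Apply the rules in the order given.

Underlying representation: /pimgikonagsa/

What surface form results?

[piŋgikonagsa]

Rule 1: /m/ before /g/ (velar) → [ŋ]
After rule 1: piŋgikonagsa
Rule 2: no segment meets the rule's conditions; no change.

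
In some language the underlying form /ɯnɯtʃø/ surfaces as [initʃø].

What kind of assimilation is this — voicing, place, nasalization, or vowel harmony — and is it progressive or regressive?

vowel harmony, regressive

/ɯ/→[i] /ɯ/→[i].
Vowels agree with the last vowel, so the harmony is regressive.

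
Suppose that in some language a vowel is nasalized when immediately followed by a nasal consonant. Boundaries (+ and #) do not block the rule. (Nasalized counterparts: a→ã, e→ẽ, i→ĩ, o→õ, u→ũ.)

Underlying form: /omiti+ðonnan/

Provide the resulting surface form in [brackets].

[õmiti+ðõnnãn]

/o/ before nasal /m/ → [õ]
/o/ before nasal /n/ → [õ]
/a/ before nasal /n/ → [ã]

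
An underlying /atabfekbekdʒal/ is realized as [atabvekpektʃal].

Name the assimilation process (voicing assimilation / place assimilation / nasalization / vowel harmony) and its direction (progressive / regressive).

voicing assimilation, progressive

/f/→[v] /b/→[p] /dʒ/→[tʃ].
Each target copies a feature from the preceding segment, so the direction is progressive.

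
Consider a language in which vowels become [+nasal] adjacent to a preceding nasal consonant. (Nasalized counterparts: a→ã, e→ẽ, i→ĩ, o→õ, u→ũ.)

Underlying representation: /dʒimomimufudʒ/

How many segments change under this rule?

/o/ after nasal /m/ → [õ]
/i/ after nasal /m/ → [ĩ]
/u/ after nasal /m/ → [ũ]
3 segments change.

3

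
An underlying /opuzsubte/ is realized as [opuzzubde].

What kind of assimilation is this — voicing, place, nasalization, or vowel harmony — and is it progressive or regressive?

/s/→[z] /t/→[d].
Each target copies a feature from the preceding segment, so the direction is progressive.

voicing assimilation, progressive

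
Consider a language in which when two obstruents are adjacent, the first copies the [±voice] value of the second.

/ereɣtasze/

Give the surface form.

/ɣ/ before /t/ (voiceless) → [x]
/s/ before /z/ (voiced) → [z]

[erextazze]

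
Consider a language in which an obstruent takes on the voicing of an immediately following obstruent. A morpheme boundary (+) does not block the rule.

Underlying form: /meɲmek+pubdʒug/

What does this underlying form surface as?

[meɲmek+pubdʒug]

no segment meets the rule's conditions; no change.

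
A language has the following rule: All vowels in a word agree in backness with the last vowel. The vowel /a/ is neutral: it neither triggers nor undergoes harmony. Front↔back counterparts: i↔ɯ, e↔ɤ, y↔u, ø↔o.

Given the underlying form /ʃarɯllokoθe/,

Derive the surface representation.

[ʃarilløkøθe]

/ɯ/ harmonizes with /e/ ([-back]) → [i]
/o/ harmonizes with /e/ ([-back]) → [ø]
/o/ harmonizes with /e/ ([-back]) → [ø]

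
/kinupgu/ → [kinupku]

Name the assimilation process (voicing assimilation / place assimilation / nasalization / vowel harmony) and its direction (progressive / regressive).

/g/→[k].
Each target copies a feature from the preceding segment, so the direction is progressive.

voicing assimilation, progressive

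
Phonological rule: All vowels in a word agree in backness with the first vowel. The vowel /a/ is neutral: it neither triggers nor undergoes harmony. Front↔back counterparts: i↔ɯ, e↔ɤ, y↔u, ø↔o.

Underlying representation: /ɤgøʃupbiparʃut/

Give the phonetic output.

[ɤgoʃupbɯparʃut]

/ø/ harmonizes with /ɤ/ ([+back]) → [o]
/i/ harmonizes with /ɤ/ ([+back]) → [ɯ]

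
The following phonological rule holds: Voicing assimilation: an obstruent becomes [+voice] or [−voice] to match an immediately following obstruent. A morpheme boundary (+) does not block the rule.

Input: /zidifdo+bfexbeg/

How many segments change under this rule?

3

/f/ before /d/ (voiced) → [v]
/b/ before /f/ (voiceless) → [p]
/x/ before /b/ (voiced) → [ɣ]
3 segments change.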